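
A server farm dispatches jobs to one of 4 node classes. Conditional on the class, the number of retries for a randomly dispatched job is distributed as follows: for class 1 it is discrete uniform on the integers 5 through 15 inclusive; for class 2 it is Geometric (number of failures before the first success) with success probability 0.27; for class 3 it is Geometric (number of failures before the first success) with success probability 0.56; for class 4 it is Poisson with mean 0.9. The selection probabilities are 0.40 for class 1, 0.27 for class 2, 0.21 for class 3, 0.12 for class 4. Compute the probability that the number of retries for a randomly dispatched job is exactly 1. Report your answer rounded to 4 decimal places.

Conditional on each class, P(X = 1): 1: 0; 2: 0.1971; 3: 0.2464; 4: 0.365913.
By total probability, P(X = 1) = 0.4·0 + 0.27·0.1971 + 0.21·0.2464 + 0.12·0.365913 = 0.148871.

0.1489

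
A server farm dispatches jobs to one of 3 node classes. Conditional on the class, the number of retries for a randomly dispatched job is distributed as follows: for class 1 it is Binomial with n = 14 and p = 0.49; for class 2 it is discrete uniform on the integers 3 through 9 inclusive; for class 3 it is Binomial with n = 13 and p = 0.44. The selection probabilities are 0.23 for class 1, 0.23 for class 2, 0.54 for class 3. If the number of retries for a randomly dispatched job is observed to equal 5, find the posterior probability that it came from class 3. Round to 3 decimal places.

Likelihoods P(X=5 | ·): 1: 0.132001; 2: 0.142857; 3: 0.20528.
Posterior ∝ prior × likelihood. Numerator for 3: 0.54·0.20528 = 0.110851.
Normalizing constant: 0.23·0.132001 + 0.23·0.142857 + 0.54·0.20528 = 0.174068.
P(3 | observation) = 0.110851 / 0.174068 = 0.636825.

0.637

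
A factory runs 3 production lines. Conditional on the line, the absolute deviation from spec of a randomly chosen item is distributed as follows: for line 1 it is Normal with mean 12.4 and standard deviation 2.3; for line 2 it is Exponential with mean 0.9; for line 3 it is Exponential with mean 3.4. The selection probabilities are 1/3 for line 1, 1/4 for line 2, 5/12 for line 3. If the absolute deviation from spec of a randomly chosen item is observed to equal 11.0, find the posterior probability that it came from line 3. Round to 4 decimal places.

Likelihoods f(11.0 | ·): 1: 0.144121; 2: 5.46656e-06; 3: 0.0115731.
Posterior ∝ prior × likelihood. Numerator for 3: 0.416667·0.0115731 = 0.00482214.
Normalizing constant: 0.333333·0.144121 + 0.25·5.46656e-06 + 0.416667·0.0115731 = 0.0528638.
P(3 | observation) = 0.00482214 / 0.0528638 = 0.0912181.

0.0912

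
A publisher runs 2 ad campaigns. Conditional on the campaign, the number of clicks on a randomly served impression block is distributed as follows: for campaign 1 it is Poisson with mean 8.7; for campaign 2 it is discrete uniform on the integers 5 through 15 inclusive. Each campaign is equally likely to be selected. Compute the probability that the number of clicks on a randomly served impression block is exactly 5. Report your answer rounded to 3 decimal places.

0.080

Conditional on each campaign, P(X = 5): 1: 0.0691915; 2: 0.0909091.
By total probability, P(X = 5) = 0.5·0.0691915 + 0.5·0.0909091 = 0.0800503.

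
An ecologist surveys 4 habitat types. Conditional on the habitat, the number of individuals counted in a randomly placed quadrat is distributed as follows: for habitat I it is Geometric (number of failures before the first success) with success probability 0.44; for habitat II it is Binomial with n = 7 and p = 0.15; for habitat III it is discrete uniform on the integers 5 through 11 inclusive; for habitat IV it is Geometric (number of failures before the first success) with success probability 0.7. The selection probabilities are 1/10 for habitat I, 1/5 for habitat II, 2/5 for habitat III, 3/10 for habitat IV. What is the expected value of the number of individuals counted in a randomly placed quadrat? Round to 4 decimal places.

Component means — I: 1.27273; II: 1.05; III: 8; IV: 0.428571.
E[X] = 0.1·1.27273 + 0.2·1.05 + 0.4·8 + 0.3·0.428571 = 3.66584.

3.6658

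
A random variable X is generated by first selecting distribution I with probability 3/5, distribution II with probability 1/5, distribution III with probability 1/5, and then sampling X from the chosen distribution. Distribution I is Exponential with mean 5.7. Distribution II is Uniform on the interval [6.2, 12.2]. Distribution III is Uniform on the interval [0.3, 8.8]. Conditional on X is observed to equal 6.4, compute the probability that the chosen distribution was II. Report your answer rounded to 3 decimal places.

0.366

Likelihoods f(6.4 | ·): I: 0.0570816; II: 0.166667; III: 0.117647.
Posterior ∝ prior × likelihood. Numerator for II: 0.2·0.166667 = 0.0333333.
Normalizing constant: 0.6·0.0570816 + 0.2·0.166667 + 0.2·0.117647 = 0.0911117.
P(II | observation) = 0.0333333 / 0.0911117 = 0.365851.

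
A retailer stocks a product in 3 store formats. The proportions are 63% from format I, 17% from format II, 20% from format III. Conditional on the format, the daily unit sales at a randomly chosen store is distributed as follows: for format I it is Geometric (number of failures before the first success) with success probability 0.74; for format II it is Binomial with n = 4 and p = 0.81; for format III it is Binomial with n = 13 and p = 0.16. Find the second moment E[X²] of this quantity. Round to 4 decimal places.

For each component E[X²] = Var + (mean)², giving I: 0.598247; II: 11.1132; III: 6.0736.
Overall E[X²] = 0.63·0.598247 + 0.17·11.1132 + 0.2·6.0736 = 3.48086.

3.4809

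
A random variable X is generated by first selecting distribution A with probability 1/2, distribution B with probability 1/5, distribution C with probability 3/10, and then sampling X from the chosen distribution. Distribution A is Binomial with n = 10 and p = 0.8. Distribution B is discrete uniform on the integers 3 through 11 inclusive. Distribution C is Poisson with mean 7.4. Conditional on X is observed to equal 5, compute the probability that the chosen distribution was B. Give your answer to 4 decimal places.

Likelihoods P(X=5 | ·): A: 0.0264241; B: 0.111111; C: 0.113031.
Posterior ∝ prior × likelihood. Numerator for B: 0.2·0.111111 = 0.0222222.
Normalizing constant: 0.5·0.0264241 + 0.2·0.111111 + 0.3·0.113031 = 0.0693436.
P(B | observation) = 0.0222222 / 0.0693436 = 0.320465.

0.3205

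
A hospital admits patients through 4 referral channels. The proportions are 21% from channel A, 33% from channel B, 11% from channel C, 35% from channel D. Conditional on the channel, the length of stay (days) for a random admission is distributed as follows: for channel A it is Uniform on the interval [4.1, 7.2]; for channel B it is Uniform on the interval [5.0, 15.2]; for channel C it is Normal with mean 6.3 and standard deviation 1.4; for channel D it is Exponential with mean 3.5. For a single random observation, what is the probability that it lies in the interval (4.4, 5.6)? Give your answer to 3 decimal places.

0.154

Conditional on each channel, P(4.4 < X < 5.6): A: 0.387097; B: 0.0588235; C: 0.22117; D: 0.0825691.
By total probability, P(4.4 < X < 5.6) = 0.21·0.387097 + 0.33·0.0588235 + 0.11·0.22117 + 0.35·0.0825691 = 0.15393.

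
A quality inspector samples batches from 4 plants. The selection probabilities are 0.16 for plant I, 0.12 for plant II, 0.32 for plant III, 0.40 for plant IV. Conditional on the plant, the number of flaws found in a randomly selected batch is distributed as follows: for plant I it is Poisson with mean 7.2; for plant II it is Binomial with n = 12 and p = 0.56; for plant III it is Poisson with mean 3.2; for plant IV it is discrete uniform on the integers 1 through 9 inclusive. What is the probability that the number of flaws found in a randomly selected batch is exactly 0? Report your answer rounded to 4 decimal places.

Conditional on each plant, P(X = 0): I: 0.000746586; II: 5.26541e-05; III: 0.0407622; IV: 0.
By total probability, P(X = 0) = 0.16·0.000746586 + 0.12·5.26541e-05 + 0.32·0.0407622 + 0.4·0 = 0.0131697.

0.0132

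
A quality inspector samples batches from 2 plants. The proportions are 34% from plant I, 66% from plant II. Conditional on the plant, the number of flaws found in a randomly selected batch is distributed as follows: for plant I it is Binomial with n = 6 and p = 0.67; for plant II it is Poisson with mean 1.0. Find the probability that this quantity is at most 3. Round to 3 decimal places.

Conditional on each plant, P(X ≤ 3): I: 0.313048; II: 0.981012.
By total probability, P(X ≤ 3) = 0.34·0.313048 + 0.66·0.981012 = 0.753904.

0.754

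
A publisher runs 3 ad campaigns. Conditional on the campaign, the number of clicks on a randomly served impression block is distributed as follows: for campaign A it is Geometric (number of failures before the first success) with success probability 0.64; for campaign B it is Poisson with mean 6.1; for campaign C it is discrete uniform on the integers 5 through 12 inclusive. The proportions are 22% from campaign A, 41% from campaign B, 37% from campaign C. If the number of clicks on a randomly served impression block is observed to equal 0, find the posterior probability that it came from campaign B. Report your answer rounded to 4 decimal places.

Likelihoods P(X=0 | ·): A: 0.64; B: 0.00224287; C: 0.
Posterior ∝ prior × likelihood. Numerator for B: 0.41·0.00224287 = 0.000919576.
Normalizing constant: 0.22·0.64 + 0.41·0.00224287 + 0.37·0 = 0.14172.
P(B | observation) = 0.000919576 / 0.14172 = 0.0064887.

0.0065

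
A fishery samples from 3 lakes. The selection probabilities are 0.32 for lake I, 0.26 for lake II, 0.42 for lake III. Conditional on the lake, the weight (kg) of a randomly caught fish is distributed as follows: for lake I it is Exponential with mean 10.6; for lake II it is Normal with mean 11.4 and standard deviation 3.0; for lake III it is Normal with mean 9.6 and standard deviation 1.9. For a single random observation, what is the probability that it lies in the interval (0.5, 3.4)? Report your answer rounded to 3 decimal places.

Conditional on each lake, P(0.5 < X < 3.4): I: 0.228324; II: 0.00369049; III: 0.000550054.
By total probability, P(0.5 < X < 3.4) = 0.32·0.228324 + 0.26·0.00369049 + 0.42·0.000550054 = 0.0742543.

0.074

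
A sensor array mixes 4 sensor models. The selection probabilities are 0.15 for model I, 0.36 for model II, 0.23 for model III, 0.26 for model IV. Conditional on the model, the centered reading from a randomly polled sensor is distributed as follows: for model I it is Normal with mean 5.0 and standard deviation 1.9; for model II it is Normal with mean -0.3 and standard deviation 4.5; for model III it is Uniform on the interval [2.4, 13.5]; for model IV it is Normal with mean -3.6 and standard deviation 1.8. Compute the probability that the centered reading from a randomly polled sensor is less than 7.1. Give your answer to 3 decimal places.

Conditional on each model, P(X < 7.1): I: 0.865477; II: 0.949958; III: 0.423423; IV: 1.
By total probability, P(X < 7.1) = 0.15·0.865477 + 0.36·0.949958 + 0.23·0.423423 + 0.26·1 = 0.829194.

0.829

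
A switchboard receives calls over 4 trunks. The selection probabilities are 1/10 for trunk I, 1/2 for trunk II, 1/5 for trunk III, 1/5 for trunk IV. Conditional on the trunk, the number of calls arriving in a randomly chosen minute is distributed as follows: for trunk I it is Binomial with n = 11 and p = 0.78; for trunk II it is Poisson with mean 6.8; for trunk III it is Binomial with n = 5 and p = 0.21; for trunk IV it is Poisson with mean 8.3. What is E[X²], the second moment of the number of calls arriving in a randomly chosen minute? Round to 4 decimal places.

For each component E[X²] = Var + (mean)², giving I: 75.504; II: 53.04; III: 1.932; IV: 77.19.
Overall E[X²] = 0.1·75.504 + 0.5·53.04 + 0.2·1.932 + 0.2·77.19 = 49.8948.

49.8948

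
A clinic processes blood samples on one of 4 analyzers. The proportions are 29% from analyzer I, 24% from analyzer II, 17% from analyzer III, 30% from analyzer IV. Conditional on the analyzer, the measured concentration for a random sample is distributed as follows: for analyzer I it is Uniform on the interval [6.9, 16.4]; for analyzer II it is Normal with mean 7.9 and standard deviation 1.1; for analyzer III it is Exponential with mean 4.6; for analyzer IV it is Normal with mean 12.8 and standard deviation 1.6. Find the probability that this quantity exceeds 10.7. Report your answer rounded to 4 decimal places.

Conditional on each analyzer, P(X > 10.7): I: 0.6; II: 0.00545678; III: 0.0976772; IV: 0.905324.
By total probability, P(X > 10.7) = 0.29·0.6 + 0.24·0.00545678 + 0.17·0.0976772 + 0.3·0.905324 = 0.463512.

0.4635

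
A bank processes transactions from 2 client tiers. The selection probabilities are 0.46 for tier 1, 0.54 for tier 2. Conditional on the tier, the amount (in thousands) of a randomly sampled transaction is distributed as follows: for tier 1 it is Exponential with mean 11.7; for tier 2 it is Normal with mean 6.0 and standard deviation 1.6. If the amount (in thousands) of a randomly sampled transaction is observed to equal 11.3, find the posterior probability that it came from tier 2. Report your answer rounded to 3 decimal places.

Likelihoods f(11.3 | ·): 1: 0.0325362; 2: 0.00103302.
Posterior ∝ prior × likelihood. Numerator for 2: 0.54·0.00103302 = 0.00055783.
Normalizing constant: 0.46·0.0325362 + 0.54·0.00103302 = 0.0155245.
P(2 | observation) = 0.00055783 / 0.0155245 = 0.0359322.

0.036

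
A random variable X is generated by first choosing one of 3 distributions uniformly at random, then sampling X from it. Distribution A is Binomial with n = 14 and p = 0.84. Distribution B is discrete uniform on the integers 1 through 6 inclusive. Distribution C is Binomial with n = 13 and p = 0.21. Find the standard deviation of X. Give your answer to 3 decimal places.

4.362

Per component, A: μ=11.76, E[X²]=140.179; B: μ=3.5, E[X²]=15.1667; C: μ=2.73, E[X²]=9.6096.
E[X] = 0.333333·11.76 + 0.333333·3.5 + 0.333333·2.73 = 5.99667.
E[X²] = 0.333333·140.179 + 0.333333·15.1667 + 0.333333·9.6096 = 54.9852.
Var(X) = E[X²] − (E[X])² = 54.9852 − 35.96 = 19.0251.
SD(X) = √19.0251 = 4.36178.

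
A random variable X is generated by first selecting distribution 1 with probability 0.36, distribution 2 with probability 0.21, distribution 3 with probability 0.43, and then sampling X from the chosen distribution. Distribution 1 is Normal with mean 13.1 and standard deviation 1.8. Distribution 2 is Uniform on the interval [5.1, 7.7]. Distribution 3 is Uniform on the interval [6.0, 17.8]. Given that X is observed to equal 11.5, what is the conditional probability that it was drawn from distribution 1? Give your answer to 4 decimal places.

0.5960

Likelihoods f(11.5 | ·): 1: 0.149302; 2: 0; 3: 0.0847458.
Posterior ∝ prior × likelihood. Numerator for 1: 0.36·0.149302 = 0.0537486.
Normalizing constant: 0.36·0.149302 + 0.21·0 + 0.43·0.0847458 = 0.0901893.
P(1 | observation) = 0.0537486 / 0.0901893 = 0.595953.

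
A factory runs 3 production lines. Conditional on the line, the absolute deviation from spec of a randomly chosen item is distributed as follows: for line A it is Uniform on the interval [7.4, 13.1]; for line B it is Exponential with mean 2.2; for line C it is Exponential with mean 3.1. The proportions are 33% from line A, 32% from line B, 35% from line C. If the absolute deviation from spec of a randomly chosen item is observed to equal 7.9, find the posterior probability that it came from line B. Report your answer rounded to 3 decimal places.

0.057

Likelihoods f(7.9 | ·): A: 0.175439; B: 0.0125333; C: 0.0252283.
Posterior ∝ prior × likelihood. Numerator for B: 0.32·0.0125333 = 0.00401065.
Normalizing constant: 0.33·0.175439 + 0.32·0.0125333 + 0.35·0.0252283 = 0.0707353.
P(B | observation) = 0.00401065 / 0.0707353 = 0.0566995.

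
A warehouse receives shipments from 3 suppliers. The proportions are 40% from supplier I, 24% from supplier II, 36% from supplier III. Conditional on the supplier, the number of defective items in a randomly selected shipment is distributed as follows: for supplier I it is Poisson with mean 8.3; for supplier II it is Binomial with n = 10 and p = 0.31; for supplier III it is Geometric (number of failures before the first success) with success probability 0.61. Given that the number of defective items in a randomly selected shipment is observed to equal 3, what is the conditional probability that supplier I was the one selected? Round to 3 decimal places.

0.110

Likelihoods P(X=3 | ·): I: 0.0236831; II: 0.266201; III: 0.0361846.
Posterior ∝ prior × likelihood. Numerator for I: 0.4·0.0236831 = 0.00947325.
Normalizing constant: 0.4·0.0236831 + 0.24·0.266201 + 0.36·0.0361846 = 0.086388.
P(I | observation) = 0.00947325 / 0.086388 = 0.109659.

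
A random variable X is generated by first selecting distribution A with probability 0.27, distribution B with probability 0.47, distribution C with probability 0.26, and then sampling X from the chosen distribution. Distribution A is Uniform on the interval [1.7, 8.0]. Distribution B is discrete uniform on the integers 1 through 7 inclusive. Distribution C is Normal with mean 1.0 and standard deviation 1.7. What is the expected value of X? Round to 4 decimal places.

Component means — A: 4.85; B: 4; C: 1.
E[X] = 0.27·4.85 + 0.47·4 + 0.26·1 = 3.4495.

3.4495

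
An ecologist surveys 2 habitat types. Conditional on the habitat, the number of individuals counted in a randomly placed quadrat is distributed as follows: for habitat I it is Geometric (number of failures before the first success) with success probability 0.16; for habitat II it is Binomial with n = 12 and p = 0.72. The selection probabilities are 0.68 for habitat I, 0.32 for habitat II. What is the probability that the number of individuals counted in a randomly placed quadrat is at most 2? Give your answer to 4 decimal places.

0.2770

Conditional on each habitat, P(X ≤ 2): I: 0.407296; II: 0.00010874.
By total probability, P(X ≤ 2) = 0.68·0.407296 + 0.32·0.00010874 = 0.276996.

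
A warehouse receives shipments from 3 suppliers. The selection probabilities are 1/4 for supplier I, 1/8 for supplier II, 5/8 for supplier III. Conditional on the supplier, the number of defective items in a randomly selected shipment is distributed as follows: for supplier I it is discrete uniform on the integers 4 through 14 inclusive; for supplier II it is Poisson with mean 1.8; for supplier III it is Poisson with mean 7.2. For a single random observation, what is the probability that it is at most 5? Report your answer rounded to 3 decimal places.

0.342

Conditional on each supplier, P(X ≤ 5): I: 0.181818; II: 0.989622; III: 0.275897.
By total probability, P(X ≤ 5) = 0.25·0.181818 + 0.125·0.989622 + 0.625·0.275897 = 0.341593.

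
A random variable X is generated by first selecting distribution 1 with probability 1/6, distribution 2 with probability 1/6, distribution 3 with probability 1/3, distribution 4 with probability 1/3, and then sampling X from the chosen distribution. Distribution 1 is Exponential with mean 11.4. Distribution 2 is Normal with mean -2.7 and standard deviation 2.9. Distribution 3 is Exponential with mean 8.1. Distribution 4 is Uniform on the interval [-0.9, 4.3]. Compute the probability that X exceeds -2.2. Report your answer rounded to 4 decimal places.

0.9053

Conditional on each component, P(X > -2.2): 1: 1; 2: 0.431556; 3: 1; 4: 1.
By total probability, P(X > -2.2) = 0.166667·1 + 0.166667·0.431556 + 0.333333·1 + 0.333333·1 = 0.905259.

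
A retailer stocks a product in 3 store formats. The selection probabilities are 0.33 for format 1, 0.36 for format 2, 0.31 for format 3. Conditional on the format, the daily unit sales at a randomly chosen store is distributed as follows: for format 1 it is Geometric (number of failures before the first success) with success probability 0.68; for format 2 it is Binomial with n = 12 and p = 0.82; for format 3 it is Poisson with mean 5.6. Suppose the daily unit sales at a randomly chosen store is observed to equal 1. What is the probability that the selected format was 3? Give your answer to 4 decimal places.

0.0821

Likelihoods P(X=1 | ·): 1: 0.2176; 2: 6.32401e-08; 3: 0.020708.
Posterior ∝ prior × likelihood. Numerator for 3: 0.31·0.020708 = 0.00641949.
Normalizing constant: 0.33·0.2176 + 0.36·6.32401e-08 + 0.31·0.020708 = 0.0782275.
P(3 | observation) = 0.00641949 / 0.0782275 = 0.0820618.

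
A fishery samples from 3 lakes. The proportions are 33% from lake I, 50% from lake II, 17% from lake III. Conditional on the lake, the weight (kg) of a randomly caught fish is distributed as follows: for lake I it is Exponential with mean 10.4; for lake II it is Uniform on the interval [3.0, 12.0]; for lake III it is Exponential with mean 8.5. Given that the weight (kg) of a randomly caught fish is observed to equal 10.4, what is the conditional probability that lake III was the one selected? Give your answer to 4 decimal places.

Likelihoods f(10.4 | ·): I: 0.035373; II: 0.111111; III: 0.0346106.
Posterior ∝ prior × likelihood. Numerator for III: 0.17·0.0346106 = 0.0058838.
Normalizing constant: 0.33·0.035373 + 0.5·0.111111 + 0.17·0.0346106 = 0.0731125.
P(III | observation) = 0.0058838 / 0.0731125 = 0.080476.

0.0805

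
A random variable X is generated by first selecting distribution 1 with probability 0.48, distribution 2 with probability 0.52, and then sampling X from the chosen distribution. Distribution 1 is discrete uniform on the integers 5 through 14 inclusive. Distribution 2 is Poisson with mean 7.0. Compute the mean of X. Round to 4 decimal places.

8.2000

Component means — 1: 9.5; 2: 7.
E[X] = 0.48·9.5 + 0.52·7 = 8.2.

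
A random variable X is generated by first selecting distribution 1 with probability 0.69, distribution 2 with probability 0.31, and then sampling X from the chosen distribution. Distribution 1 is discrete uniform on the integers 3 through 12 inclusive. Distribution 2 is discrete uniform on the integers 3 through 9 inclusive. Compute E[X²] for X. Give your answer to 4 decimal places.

For each component E[X²] = Var + (mean)², giving 1: 64.5; 2: 40.
Overall E[X²] = 0.69·64.5 + 0.31·40 = 56.905.

56.9050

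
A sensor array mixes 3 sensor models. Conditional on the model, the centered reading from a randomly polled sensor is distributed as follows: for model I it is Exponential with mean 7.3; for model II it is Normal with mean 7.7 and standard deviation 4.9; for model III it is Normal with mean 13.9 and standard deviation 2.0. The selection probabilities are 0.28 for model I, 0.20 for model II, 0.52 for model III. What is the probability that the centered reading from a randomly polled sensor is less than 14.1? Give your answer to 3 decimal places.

0.701

Conditional on each model, P(X < 14.1): I: 0.85507; II: 0.904245; III: 0.539828.
By total probability, P(X < 14.1) = 0.28·0.85507 + 0.2·0.904245 + 0.52·0.539828 = 0.700979.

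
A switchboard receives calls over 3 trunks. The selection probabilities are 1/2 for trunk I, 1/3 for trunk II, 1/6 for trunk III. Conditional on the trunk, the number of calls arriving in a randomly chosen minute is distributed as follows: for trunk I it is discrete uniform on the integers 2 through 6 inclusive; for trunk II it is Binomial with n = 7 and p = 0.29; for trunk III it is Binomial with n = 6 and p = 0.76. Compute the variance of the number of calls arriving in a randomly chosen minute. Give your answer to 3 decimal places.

2.691

Per component, I: μ=4, E[X²]=18; II: μ=2.03, E[X²]=5.5622; III: μ=4.56, E[X²]=21.888.
E[X] = 0.5·4 + 0.333333·2.03 + 0.166667·4.56 = 3.43667.
E[X²] = 0.5·18 + 0.333333·5.5622 + 0.166667·21.888 = 14.5021.
Var(X) = E[X²] − (E[X])² = 14.5021 − 11.8107 = 2.69139.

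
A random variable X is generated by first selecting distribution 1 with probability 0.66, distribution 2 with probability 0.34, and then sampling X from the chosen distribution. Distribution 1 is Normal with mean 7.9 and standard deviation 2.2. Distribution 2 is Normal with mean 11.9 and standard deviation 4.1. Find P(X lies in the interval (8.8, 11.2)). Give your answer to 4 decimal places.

0.2516

Conditional on each component, P(8.8 < X < 11.2): 1: 0.274429; 2: 0.207422.
By total probability, P(8.8 < X < 11.2) = 0.66·0.274429 + 0.34·0.207422 = 0.251647.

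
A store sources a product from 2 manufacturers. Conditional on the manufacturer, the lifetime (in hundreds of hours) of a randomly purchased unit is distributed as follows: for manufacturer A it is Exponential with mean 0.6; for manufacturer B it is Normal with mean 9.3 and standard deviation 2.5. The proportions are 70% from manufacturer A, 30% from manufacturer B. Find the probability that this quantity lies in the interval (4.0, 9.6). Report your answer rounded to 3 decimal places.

0.160

Conditional on each manufacturer, P(4.0 < X < 9.6): A: 0.00127252; B: 0.530755.
By total probability, P(4.0 < X < 9.6) = 0.7·0.00127252 + 0.3·0.530755 = 0.160117.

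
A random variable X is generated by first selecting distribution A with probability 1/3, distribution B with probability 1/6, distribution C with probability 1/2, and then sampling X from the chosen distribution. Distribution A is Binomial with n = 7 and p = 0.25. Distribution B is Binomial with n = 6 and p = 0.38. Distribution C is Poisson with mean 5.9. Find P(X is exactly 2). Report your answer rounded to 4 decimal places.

Conditional on each component, P(X = 2): A: 0.311462; B: 0.320055; C: 0.04768.
By total probability, P(X = 2) = 0.333333·0.311462 + 0.166667·0.320055 + 0.5·0.04768 = 0.181003.

0.1810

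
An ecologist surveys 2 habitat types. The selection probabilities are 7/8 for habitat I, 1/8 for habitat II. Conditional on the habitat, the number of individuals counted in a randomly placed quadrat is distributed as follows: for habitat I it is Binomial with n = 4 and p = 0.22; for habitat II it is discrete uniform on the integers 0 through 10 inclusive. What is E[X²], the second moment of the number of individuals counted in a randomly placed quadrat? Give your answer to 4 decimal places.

5.6532

For each component E[X²] = Var + (mean)², giving I: 1.4608; II: 35.
Overall E[X²] = 0.875·1.4608 + 0.125·35 = 5.6532.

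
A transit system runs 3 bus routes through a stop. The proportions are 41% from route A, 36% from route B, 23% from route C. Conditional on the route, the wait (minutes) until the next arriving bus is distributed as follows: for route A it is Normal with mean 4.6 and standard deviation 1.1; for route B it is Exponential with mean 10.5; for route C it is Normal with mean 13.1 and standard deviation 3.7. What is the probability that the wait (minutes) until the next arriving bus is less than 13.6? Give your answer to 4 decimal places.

Conditional on each route, P(X < 13.6): A: 1; B: 0.726167; C: 0.553747.
By total probability, P(X < 13.6) = 0.41·1 + 0.36·0.726167 + 0.23·0.553747 = 0.798782.

0.7988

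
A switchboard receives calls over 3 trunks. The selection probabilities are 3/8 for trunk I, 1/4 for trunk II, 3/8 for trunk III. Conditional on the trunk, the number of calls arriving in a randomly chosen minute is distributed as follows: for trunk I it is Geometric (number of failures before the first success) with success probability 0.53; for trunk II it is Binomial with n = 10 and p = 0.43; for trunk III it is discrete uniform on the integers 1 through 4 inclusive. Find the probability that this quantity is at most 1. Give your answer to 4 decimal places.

Conditional on each trunk, P(X ≤ 1): I: 0.7791; II: 0.0309316; III: 0.25.
By total probability, P(X ≤ 1) = 0.375·0.7791 + 0.25·0.0309316 + 0.375·0.25 = 0.393645.

0.3936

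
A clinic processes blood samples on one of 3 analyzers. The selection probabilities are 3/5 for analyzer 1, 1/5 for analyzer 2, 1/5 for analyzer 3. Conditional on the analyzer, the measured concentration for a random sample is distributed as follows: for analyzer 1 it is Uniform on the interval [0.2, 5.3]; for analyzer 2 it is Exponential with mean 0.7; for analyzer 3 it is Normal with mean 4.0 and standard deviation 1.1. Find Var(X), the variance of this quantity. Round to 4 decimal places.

2.7679

Per component, 1: μ=2.75, E[X²]=9.73; 2: μ=0.7, E[X²]=0.98; 3: μ=4, E[X²]=17.21.
E[X] = 0.6·2.75 + 0.2·0.7 + 0.2·4 = 2.59.
E[X²] = 0.6·9.73 + 0.2·0.98 + 0.2·17.21 = 9.476.
Var(X) = E[X²] − (E[X])² = 9.476 − 6.7081 = 2.7679.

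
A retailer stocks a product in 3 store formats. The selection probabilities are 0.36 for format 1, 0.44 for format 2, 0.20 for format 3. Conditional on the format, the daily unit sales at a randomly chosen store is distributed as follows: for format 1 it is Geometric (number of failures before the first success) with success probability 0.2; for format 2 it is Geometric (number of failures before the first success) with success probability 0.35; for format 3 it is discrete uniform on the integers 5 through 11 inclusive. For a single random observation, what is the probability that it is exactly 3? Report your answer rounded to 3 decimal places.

Conditional on each format, P(X = 3): 1: 0.1024; 2: 0.0961188; 3: 0.
By total probability, P(X = 3) = 0.36·0.1024 + 0.44·0.0961188 + 0.2·0 = 0.0791563.

0.079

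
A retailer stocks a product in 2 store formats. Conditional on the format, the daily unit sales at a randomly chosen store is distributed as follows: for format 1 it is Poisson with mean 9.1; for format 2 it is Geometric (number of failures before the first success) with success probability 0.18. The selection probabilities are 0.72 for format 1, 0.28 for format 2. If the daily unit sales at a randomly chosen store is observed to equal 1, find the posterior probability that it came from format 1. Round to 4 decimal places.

Likelihoods P(X=1 | ·): 1: 0.00101616; 2: 0.1476.
Posterior ∝ prior × likelihood. Numerator for 1: 0.72·0.00101616 = 0.000731634.
Normalizing constant: 0.72·0.00101616 + 0.28·0.1476 = 0.0420596.
P(1 | observation) = 0.000731634 / 0.0420596 = 0.0173952.

0.0174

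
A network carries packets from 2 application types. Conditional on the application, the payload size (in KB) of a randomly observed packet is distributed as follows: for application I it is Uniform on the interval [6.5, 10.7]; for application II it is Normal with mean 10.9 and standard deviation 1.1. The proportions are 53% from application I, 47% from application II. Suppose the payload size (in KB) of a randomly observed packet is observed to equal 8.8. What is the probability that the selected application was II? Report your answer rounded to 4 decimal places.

Likelihoods f(8.8 | ·): I: 0.238095; II: 0.0586268.
Posterior ∝ prior × likelihood. Numerator for II: 0.47·0.0586268 = 0.0275546.
Normalizing constant: 0.53·0.238095 + 0.47·0.0586268 = 0.153745.
P(II | observation) = 0.0275546 / 0.153745 = 0.179223.

0.1792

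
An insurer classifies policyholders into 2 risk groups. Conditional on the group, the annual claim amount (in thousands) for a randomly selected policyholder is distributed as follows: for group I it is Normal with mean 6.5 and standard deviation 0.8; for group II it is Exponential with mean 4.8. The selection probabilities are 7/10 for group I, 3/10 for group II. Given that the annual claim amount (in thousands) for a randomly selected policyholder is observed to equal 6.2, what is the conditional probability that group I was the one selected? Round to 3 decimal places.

Likelihoods f(6.2 | ·): I: 0.464819; II: 0.0572526.
Posterior ∝ prior × likelihood. Numerator for I: 0.7·0.464819 = 0.325373.
Normalizing constant: 0.7·0.464819 + 0.3·0.0572526 = 0.342549.
P(I | observation) = 0.325373 / 0.342549 = 0.949859.

0.950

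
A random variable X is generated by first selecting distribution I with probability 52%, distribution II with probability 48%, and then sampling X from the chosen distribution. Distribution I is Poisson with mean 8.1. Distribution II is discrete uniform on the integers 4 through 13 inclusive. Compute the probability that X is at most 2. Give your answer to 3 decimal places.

Conditional on each component, P(X ≤ 2): I: 0.0127198; II: 0.
By total probability, P(X ≤ 2) = 0.52·0.0127198 + 0.48·0 = 0.0066143.

0.007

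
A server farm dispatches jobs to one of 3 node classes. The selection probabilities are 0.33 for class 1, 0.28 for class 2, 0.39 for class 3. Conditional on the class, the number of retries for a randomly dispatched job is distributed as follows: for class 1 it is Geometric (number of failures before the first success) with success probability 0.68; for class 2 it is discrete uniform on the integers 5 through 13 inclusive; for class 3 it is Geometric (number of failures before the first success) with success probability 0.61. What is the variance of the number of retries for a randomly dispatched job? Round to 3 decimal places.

16.863

Per component, 1: μ=0.470588, E[X²]=0.913495; 2: μ=9, E[X²]=87.6667; 3: μ=0.639344, E[X²]=1.45687.
E[X] = 0.33·0.470588 + 0.28·9 + 0.39·0.639344 = 2.92464.
E[X²] = 0.33·0.913495 + 0.28·87.6667 + 0.39·1.45687 = 25.4163.
Var(X) = E[X²] − (E[X])² = 25.4163 − 8.55351 = 16.8628.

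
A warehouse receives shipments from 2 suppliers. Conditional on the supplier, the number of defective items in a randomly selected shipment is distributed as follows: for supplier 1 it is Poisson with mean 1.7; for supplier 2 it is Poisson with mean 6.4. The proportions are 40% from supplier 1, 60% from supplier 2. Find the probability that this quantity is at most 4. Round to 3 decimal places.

0.529

Conditional on each supplier, P(X ≤ 4): 1: 0.970385; 2: 0.23507.
By total probability, P(X ≤ 4) = 0.4·0.970385 + 0.6·0.23507 = 0.529196.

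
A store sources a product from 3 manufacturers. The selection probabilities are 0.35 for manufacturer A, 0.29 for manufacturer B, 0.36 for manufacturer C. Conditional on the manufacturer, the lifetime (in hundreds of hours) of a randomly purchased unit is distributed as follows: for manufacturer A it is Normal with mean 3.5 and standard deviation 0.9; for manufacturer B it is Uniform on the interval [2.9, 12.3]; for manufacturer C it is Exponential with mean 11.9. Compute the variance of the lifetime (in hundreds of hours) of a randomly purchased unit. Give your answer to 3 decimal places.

65.926

Per component, A: μ=3.5, E[X²]=13.06; B: μ=7.6, E[X²]=65.1233; C: μ=11.9, E[X²]=283.22.
E[X] = 0.35·3.5 + 0.29·7.6 + 0.36·11.9 = 7.713.
E[X²] = 0.35·13.06 + 0.29·65.1233 + 0.36·283.22 = 125.416.
Var(X) = E[X²] − (E[X])² = 125.416 − 59.4904 = 65.9256.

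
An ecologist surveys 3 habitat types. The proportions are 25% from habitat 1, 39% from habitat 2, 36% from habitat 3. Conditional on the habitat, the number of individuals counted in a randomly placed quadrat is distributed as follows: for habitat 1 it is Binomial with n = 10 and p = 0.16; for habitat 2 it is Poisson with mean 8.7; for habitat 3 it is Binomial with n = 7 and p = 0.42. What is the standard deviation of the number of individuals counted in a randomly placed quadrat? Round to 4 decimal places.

Per component, 1: μ=1.6, E[X²]=3.904; 2: μ=8.7, E[X²]=84.39; 3: μ=2.94, E[X²]=10.3488.
E[X] = 0.25·1.6 + 0.39·8.7 + 0.36·2.94 = 4.8514.
E[X²] = 0.25·3.904 + 0.39·84.39 + 0.36·10.3488 = 37.6137.
Var(X) = E[X²] − (E[X])² = 37.6137 − 23.5361 = 14.0776.
SD(X) = √14.0776 = 3.75201.

3.7520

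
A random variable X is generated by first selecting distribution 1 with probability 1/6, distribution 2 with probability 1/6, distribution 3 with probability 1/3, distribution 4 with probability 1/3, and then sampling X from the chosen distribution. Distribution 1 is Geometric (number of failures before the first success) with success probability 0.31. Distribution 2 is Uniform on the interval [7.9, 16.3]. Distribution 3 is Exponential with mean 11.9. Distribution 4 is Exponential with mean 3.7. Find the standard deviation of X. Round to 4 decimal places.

8.5653

Per component, 1: μ=2.22581, E[X²]=12.1342; 2: μ=12.1, E[X²]=152.29; 3: μ=11.9, E[X²]=283.22; 4: μ=3.7, E[X²]=27.38.
E[X] = 0.166667·2.22581 + 0.166667·12.1 + 0.333333·11.9 + 0.333333·3.7 = 7.58763.
E[X²] = 0.166667·12.1342 + 0.166667·152.29 + 0.333333·283.22 + 0.333333·27.38 = 130.937.
Var(X) = E[X²] − (E[X])² = 130.937 − 57.5722 = 73.3652.
SD(X) = √73.3652 = 8.56535.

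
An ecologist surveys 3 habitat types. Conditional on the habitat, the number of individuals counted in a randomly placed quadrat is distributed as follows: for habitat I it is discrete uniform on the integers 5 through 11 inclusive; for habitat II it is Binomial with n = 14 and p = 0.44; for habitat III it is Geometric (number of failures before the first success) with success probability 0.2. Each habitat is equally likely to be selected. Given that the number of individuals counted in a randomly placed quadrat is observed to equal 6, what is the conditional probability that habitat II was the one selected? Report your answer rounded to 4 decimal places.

Likelihoods P(X=6 | ·): I: 0.142857; II: 0.210754; III: 0.0524288.
Posterior ∝ prior × likelihood. Numerator for II: 0.333333·0.210754 = 0.0702513.
Normalizing constant: 0.333333·0.142857 + 0.333333·0.210754 + 0.333333·0.0524288 = 0.135347.
P(II | observation) = 0.0702513 / 0.135347 = 0.519047.

0.5190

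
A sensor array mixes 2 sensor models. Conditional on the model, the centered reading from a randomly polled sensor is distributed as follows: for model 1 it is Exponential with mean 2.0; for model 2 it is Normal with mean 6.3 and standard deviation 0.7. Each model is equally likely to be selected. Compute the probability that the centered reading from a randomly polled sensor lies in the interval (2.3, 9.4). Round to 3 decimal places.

0.654

Conditional on each model, P(2.3 < X < 9.4): 1: 0.307541; 2: 0.999995.
By total probability, P(2.3 < X < 9.4) = 0.5·0.307541 + 0.5·0.999995 = 0.653768.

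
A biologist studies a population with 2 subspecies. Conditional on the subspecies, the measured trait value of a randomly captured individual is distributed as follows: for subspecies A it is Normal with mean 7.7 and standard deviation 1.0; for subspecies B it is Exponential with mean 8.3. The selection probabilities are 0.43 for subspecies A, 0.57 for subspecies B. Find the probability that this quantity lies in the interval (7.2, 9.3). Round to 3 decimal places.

Conditional on each subspecies, P(7.2 < X < 9.3): A: 0.636663; B: 0.0938903.
By total probability, P(7.2 < X < 9.3) = 0.43·0.636663 + 0.57·0.0938903 = 0.327283.

0.327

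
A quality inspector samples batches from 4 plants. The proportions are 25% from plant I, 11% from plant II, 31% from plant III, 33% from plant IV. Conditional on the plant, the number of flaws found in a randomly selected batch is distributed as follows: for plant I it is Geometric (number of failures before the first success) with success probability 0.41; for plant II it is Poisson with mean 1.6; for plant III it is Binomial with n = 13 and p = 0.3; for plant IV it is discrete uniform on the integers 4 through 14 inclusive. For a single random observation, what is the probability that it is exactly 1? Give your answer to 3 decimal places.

0.113

Conditional on each plant, P(X = 1): I: 0.2419; II: 0.323034; III: 0.053981; IV: 0.
By total probability, P(X = 1) = 0.25·0.2419 + 0.11·0.323034 + 0.31·0.053981 + 0.33·0 = 0.112743.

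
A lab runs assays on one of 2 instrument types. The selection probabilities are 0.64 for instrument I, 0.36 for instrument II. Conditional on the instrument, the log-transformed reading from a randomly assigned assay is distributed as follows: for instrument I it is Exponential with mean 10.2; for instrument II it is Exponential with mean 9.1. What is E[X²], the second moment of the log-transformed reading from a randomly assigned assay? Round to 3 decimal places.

For each component E[X²] = Var + (mean)², giving I: 208.08; II: 165.62.
Overall E[X²] = 0.64·208.08 + 0.36·165.62 = 192.794.

192.794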